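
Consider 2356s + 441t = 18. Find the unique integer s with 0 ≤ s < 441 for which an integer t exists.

Euclid: 2356 = 5·441 + 151; 441 = 2·151 + 139; 151 = 1·139 + 12; 139 = 11·12 + 7; 12 = 1·7 + 5; 7 = 1·5 + 2; 5 = 2·2 + 1; 2 = 2·1 + 0 → gcd = 1; 18 = 1·18.
Back-substitution yields 2356·(184) + 441·(-983) = 1, so one solution is s = 184·18 = 3312, t = -983·18 = -17694.
Solutions in s differ by 441/1 = 441; the one in [0, 441) is 3312 mod 441 = 225.

225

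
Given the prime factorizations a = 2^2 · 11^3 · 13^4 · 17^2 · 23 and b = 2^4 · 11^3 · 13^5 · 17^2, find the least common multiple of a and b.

max exponent per prime: 2^4 · 11^3 · 13^5 · 17^2 · 23 = 52558199424016

52558199424016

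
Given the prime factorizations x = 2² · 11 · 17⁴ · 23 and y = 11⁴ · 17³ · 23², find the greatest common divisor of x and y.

1242989

min exponent per shared prime: 11 · 17³ · 23 = 1242989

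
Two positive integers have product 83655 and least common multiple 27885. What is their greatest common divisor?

3

gcd·lcm = product, so gcd = 83655/27885 = 3.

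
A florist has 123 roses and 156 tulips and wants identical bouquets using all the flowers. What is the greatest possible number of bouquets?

3

123 = 3 · 41
156 = 2² · 3 · 13
Common: 3 = 3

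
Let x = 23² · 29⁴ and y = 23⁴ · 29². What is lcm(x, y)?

197926222321

max exponent per prime: 23⁴ · 29⁴ = 197926222321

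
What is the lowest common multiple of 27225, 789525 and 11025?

27225 = 3² · 5² · 11²; 789525 = 3² · 5² · 11² · 29; 11025 = 3² · 5² · 7²
lcm takes max exponent of each prime: 3² · 5² · 7² · 11² · 29 = 38686725

38686725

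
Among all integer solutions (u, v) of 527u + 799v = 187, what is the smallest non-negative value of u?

Euclid: 799 = 1·527 + 272; 527 = 1·272 + 255; 272 = 1·255 + 17; 255 = 15·17 + 0 → gcd = 17; 187 = 17·11.
Back-substitution yields 527·(-3) + 799·(2) = 17, so one solution is u = -3·11 = -33, v = 2·11 = 22.
Solutions in u differ by 799/17 = 47; the one in [0, 47) is -33 mod 47 = 14.

14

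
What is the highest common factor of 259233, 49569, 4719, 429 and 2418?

gcd(259233, 49569): 259233 = 5·49569 + 11388; 49569 = 4·11388 + 4017; 11388 = 2·4017 + 3354; 4017 = 1·3354 + 663; 3354 = 5·663 + 39; 663 = 17·39 + 0 → 39
gcd(39, 4719): 4719 = 121·39 + 0 → 39
gcd(39, 429): 429 = 11·39 + 0 → 39
gcd(39, 2418): 2418 = 62·39 + 0 → 39

39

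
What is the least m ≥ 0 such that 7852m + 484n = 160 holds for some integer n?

118

Reduce mod 484: 7852m ≡ 160 (mod 484). With g = gcd(7852, 484) = 4 dividing 160, divide through: 1963m ≡ 40 (mod 121).
Since gcd(1963, 121) = 1, m ≡ 40·(1963)⁻¹ ≡ 118 (mod 121). Smallest non-negative: 118.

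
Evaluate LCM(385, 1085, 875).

298375

lcm(385, 1085) = 385·1085/gcd = 417725/35 = 11935
lcm(11935, 875) = 11935·875/gcd = 10443125/35 = 298375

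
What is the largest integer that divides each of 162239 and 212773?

11

162239 = 7³ · 11 · 43
212773 = 11 · 23 · 29²
Common: 11 = 11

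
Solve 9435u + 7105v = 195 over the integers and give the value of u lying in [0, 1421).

1107

gcd(9435, 7105) = 5 (Euclid: 9435 = 1·7105 + 2330; 7105 = 3·2330 + 115; 2330 = 20·115 + 30; 115 = 3·30 + 25; 30 = 1·25 + 5; 25 = 5·5 + 0), and 5 | 195.
Extended Euclid: 9435·(247) + 7105·(-328) = 5. Scale by 39: u₀ = 9633.
General solution u = u₀ + 1421t; reducing mod 1421 gives u = 1107 (and v = -1470).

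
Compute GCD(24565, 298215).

Euclid: 298215 = 12·24565 + 3435; 24565 = 7·3435 + 520; 3435 = 6·520 + 315; 520 = 1·315 + 205; 315 = 1·205 + 110; 205 = 1·110 + 95; 110 = 1·95 + 15; 95 = 6·15 + 5; 15 = 3·5 + 0. Last nonzero remainder: 5.

5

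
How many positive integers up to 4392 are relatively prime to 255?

255 = 3·5·17. Inclusion–exclusion on these primes:
4392 − ⌊4392/3⌋ − ⌊4392/5⌋ − ⌊4392/17⌋ + ⌊4392/15⌋ + ⌊4392/51⌋ + ⌊4392/85⌋ − ⌊4392/255⌋ = 2204

2204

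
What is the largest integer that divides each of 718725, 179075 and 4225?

718725 = 3 · 5² · 7 · 37²; 179075 = 5² · 13 · 19 · 29; 4225 = 5² · 13²
gcd takes min exponent of each prime: 5² = 25

25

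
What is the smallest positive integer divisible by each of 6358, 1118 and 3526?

6358 = 2 · 11 · 17²; 1118 = 2 · 13 · 43; 3526 = 2 · 41 · 43
lcm takes max exponent of each prime: 2 · 11 · 13 · 17² · 41 · 43 = 145719002

145719002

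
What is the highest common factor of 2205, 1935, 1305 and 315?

gcd(2205, 1935): 2205 = 1·1935 + 270; 1935 = 7·270 + 45; 270 = 6·45 + 0 → 45
gcd(45, 1305): 1305 = 29·45 + 0 → 45
gcd(45, 315): 315 = 7·45 + 0 → 45

45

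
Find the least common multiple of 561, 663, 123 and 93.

561 = 3 · 11 · 17; 663 = 3 · 13 · 17; 123 = 3 · 41; 93 = 3 · 31
lcm takes max exponent of each prime: 3 · 11 · 13 · 17 · 31 · 41 = 9269403

9269403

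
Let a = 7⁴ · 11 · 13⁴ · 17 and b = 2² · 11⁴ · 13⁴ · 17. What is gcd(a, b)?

min exponent per shared prime: 11 · 13⁴ · 17 = 5340907

5340907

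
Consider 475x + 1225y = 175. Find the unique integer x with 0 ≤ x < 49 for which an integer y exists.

21

gcd(475, 1225) = 25 (Euclid: 1225 = 2·475 + 275; 475 = 1·275 + 200; 275 = 1·200 + 75; 200 = 2·75 + 50; 75 = 1·50 + 25; 50 = 2·25 + 0), and 25 | 175.
Extended Euclid: 475·(-18) + 1225·(7) = 25. Scale by 7: x₀ = -126.
General solution x = x₀ + 49t; reducing mod 49 gives x = 21 (and y = -8).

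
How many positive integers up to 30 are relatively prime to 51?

19

51 = 3·17. Inclusion–exclusion on these primes:
30 − ⌊30/3⌋ − ⌊30/17⌋ + ⌊30/51⌋ = 19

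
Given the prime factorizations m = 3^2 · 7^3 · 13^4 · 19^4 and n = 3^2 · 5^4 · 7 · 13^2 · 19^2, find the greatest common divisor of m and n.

min exponent per shared prime: 3^2 · 7 · 13^2 · 19^2 = 3843567

3843567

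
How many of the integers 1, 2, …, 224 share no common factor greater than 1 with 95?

171

95 = 5·19. Inclusion–exclusion on these primes:
224 − ⌊224/5⌋ − ⌊224/19⌋ + ⌊224/95⌋ = 171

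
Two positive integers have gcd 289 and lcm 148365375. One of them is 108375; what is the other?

Using ab = gcd(a,b)·lcm(a,b) = 289·148365375 = 42877593375, we get b = 42877593375/108375 = 395641.

395641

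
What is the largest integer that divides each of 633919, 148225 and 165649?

633919 = 11² · 13² · 31; 148225 = 5² · 7² · 11²; 165649 = 11² · 37²
gcd takes min exponent of each prime: 11² = 121

121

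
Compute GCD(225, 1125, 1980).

gcd(225, 1125): 1125 = 5·225 + 0 → 225
gcd(225, 1980): 1980 = 8·225 + 180; 225 = 1·180 + 45; 180 = 4·45 + 0 → 45

45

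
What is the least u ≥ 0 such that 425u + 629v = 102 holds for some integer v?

Euclid: 629 = 1·425 + 204; 425 = 2·204 + 17; 204 = 12·17 + 0 → gcd = 17; 102 = 17·6.
Back-substitution yields 425·(3) + 629·(-2) = 17, so one solution is u = 3·6 = 18, v = -2·6 = -12.
Solutions in u differ by 629/17 = 37; the one in [0, 37) is 18 mod 37 = 18.

18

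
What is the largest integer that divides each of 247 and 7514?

247 = 13 · 19
7514 = 2 · 13 · 17²
Common: 13 = 13

13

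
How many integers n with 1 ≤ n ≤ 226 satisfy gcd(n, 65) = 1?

167

Prime factors of 65: 5, 13. Count integers ≤ 226 divisible by none of them.
By inclusion–exclusion: 226 − ⌊226/5⌋ − ⌊226/13⌋ + ⌊226/65⌋ = 167.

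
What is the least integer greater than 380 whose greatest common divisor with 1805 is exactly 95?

475

1805 = 95·19. Any x with gcd(x, 1805) = 95 is a multiple of 95, say 95s, with s coprime to 19.
Need s > 380/95, so s ≥ 5. First s ≥ 5 with gcd(s, 19) = 1 is s = 5. Thus x = 95·5 = 475.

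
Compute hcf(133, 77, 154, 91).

133 = 7 · 19; 77 = 7 · 11; 154 = 2 · 7 · 11; 91 = 7 · 13
gcd takes min exponent of each prime: 7 = 7

7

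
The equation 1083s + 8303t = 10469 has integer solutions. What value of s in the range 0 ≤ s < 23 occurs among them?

2

Euclid: 8303 = 7·1083 + 722; 1083 = 1·722 + 361; 722 = 2·361 + 0 → gcd = 361; 10469 = 361·29.
Back-substitution yields 1083·(8) + 8303·(-1) = 361, so one solution is s = 8·29 = 232, t = -1·29 = -29.
Solutions in s differ by 8303/361 = 23; the one in [0, 23) is 232 mod 23 = 2.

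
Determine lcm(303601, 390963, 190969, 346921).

167151667720827

lcm(303601, 390963) = 303601·390963/gcd = 118696757763/361 = 328799883
lcm(328799883, 190969) = 328799883·190969/gcd = 62790584856627/361 = 173935138107
lcm(173935138107, 346921) = 173935138107·346921/gcd = 60341752047218547/361 = 167151667720827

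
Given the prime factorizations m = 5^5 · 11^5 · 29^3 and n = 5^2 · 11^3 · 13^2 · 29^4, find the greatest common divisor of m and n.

811543975

min exponent per shared prime: 5^2 · 11^3 · 29^3 = 811543975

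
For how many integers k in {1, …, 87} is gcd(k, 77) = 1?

Prime factors of 77: 7, 11. Count integers ≤ 87 divisible by none of them.
By inclusion–exclusion: 87 − ⌊87/7⌋ − ⌊87/11⌋ + ⌊87/77⌋ = 69.

69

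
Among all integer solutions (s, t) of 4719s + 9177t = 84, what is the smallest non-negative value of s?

2919

Reduce mod 9177: 4719s ≡ 84 (mod 9177). With g = gcd(4719, 9177) = 3 dividing 84, divide through: 1573s ≡ 28 (mod 3059).
Since gcd(1573, 3059) = 1, s ≡ 28·(1573)⁻¹ ≡ 2919 (mod 3059). Smallest non-negative: 2919.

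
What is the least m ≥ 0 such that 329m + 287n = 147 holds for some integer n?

24

Reduce mod 287: 329m ≡ 147 (mod 287). With g = gcd(329, 287) = 7 dividing 147, divide through: 47m ≡ 21 (mod 41).
Since gcd(47, 41) = 1, m ≡ 21·(47)⁻¹ ≡ 24 (mod 41). Smallest non-negative: 24.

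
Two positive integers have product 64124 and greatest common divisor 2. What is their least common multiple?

Since gcd(m,n)·lcm(m,n) = mn, lcm = 64124/2 = 32062.

32062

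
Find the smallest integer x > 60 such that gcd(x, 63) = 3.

66

Multiples of 3 above 60: 3·21, 3·22, … . Need the cofactor coprime to 63/3 = 21.
Checking s = 21, 22, … the first with gcd(s, 21) = 1 is s = 22, giving 66.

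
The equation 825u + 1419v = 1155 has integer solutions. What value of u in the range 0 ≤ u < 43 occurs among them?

Reduce mod 1419: 825u ≡ 1155 (mod 1419). With g = gcd(825, 1419) = 33 dividing 1155, divide through: 25u ≡ 35 (mod 43).
Since gcd(25, 43) = 1, u ≡ 35·(25)⁻¹ ≡ 10 (mod 43). Smallest non-negative: 10.

10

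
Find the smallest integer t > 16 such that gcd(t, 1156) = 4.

1156 = 4·289. Any t with gcd(t, 1156) = 4 is a multiple of 4, say 4s, with s coprime to 289.
Need s > 16/4, so s ≥ 5. First s ≥ 5 with gcd(s, 289) = 1 is s = 5. Thus t = 4·5 = 20.

20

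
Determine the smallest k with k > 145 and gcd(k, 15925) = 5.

Multiples of 5 above 145: 5·30, 5·31, … . Need the cofactor coprime to 15925/5 = 3185.
Checking s = 30, 31, … the first with gcd(s, 3185) = 1 is s = 31, giving 155.

155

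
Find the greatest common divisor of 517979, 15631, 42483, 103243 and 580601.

gcd(517979, 15631): 517979 = 33·15631 + 2156; 15631 = 7·2156 + 539; 2156 = 4·539 + 0 → 539
gcd(539, 42483): 42483 = 78·539 + 441; 539 = 1·441 + 98; 441 = 4·98 + 49; 98 = 2·49 + 0 → 49
gcd(49, 103243): 103243 = 2107·49 + 0 → 49
gcd(49, 580601): 580601 = 11849·49 + 0 → 49

49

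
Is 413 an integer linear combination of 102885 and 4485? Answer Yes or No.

No

gcd(102885, 4485): 102885 = 22·4485 + 4215; 4485 = 1·4215 + 270; 4215 = 15·270 + 165; 270 = 1·165 + 105; 165 = 1·105 + 60; 105 = 1·60 + 45; 60 = 1·45 + 15; 45 = 3·15 + 0 → 15
15 does not divide 413, so a solution does not exist.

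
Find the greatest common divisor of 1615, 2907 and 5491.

323

1615 = 5 · 17 · 19; 2907 = 3² · 17 · 19; 5491 = 17² · 19
gcd takes min exponent of each prime: 17 · 19 = 323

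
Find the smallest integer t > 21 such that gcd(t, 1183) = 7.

Multiples of 7 above 21: 7·4, 7·5, … . Need the cofactor coprime to 1183/7 = 169.
Checking s = 4, 5, … the first with gcd(s, 169) = 1 is s = 4, giving 28.

28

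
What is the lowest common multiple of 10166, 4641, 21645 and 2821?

3673026630

lcm(10166, 4641) = 10166·4641/gcd = 47180406/221 = 213486
lcm(213486, 21645) = 213486·21645/gcd = 4620904470/39 = 118484730
lcm(118484730, 2821) = 118484730·2821/gcd = 334245423330/91 = 3673026630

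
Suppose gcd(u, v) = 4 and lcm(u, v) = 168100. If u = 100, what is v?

u·v = gcd·lcm = 4·168100 = 672400, so v = 672400/100 = 6724.

6724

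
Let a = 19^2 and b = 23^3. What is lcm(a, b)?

4392287

max exponent per prime: 19^2 · 23^3 = 4392287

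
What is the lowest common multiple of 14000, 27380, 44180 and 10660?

14000 = 2⁴ · 5³ · 7; 27380 = 2² · 5 · 37²; 44180 = 2² · 5 · 47²; 10660 = 2² · 5 · 13 · 41
lcm takes max exponent of each prime: 2⁴ · 5³ · 7 · 13 · 37² · 41 · 47² = 22565990902000

22565990902000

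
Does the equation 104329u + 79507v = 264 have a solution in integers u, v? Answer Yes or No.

Yes

By Bézout, 104329u + 79507v = 264 has integer solutions iff gcd(104329, 79507) | 264.
Euclid: 104329 = 1·79507 + 24822; 79507 = 3·24822 + 5041; 24822 = 4·5041 + 4658; 5041 = 1·4658 + 383; 4658 = 12·383 + 62; 383 = 6·62 + 11; 62 = 5·11 + 7; 11 = 1·7 + 4; 7 = 1·4 + 3; 4 = 1·3 + 1; 3 = 3·1 + 0. gcd = 1; 264 mod 1 = 0. Yes.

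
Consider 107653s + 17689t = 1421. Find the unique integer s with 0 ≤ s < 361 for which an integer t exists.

327

Euclid: 107653 = 6·17689 + 1519; 17689 = 11·1519 + 980; 1519 = 1·980 + 539; 980 = 1·539 + 441; 539 = 1·441 + 98; 441 = 4·98 + 49; 98 = 2·49 + 0 → gcd = 49; 1421 = 49·29.
Back-substitution yields 107653·(-163) + 17689·(992) = 49, so one solution is s = -163·29 = -4727, t = 992·29 = 28768.
Solutions in s differ by 17689/49 = 361; the one in [0, 361) is -4727 mod 361 = 327.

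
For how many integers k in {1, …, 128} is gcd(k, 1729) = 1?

1729 = 7·13·19. Inclusion–exclusion on these primes:
128 − ⌊128/7⌋ − ⌊128/13⌋ − ⌊128/19⌋ + ⌊128/91⌋ + ⌊128/133⌋ + ⌊128/247⌋ − ⌊128/1729⌋ = 96

96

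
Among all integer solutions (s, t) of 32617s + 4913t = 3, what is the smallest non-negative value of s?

3952

Euclid: 32617 = 6·4913 + 3139; 4913 = 1·3139 + 1774; 3139 = 1·1774 + 1365; 1774 = 1·1365 + 409; 1365 = 3·409 + 138; 409 = 2·138 + 133; 138 = 1·133 + 5; 133 = 26·5 + 3; 5 = 1·3 + 2; 3 = 1·2 + 1; 2 = 2·1 + 0 → gcd = 1; 3 = 1·3.
Back-substitution yields 32617·(-1958) + 4913·(12999) = 1, so one solution is s = -1958·3 = -5874, t = 12999·3 = 38997.
Solutions in s differ by 4913/1 = 4913; the one in [0, 4913) is -5874 mod 4913 = 3952.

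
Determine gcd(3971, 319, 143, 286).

11

gcd(3971, 319): 3971 = 12·319 + 143; 319 = 2·143 + 33; 143 = 4·33 + 11; 33 = 3·11 + 0 → 11
gcd(11, 143): 143 = 13·11 + 0 → 11
gcd(11, 286): 286 = 26·11 + 0 → 11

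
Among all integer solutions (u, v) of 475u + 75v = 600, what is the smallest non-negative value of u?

0

Euclid: 475 = 6·75 + 25; 75 = 3·25 + 0 → gcd = 25; 600 = 25·24.
Back-substitution yields 475·(1) + 75·(-6) = 25, so one solution is u = 1·24 = 24, v = -6·24 = -144.
Solutions in u differ by 75/25 = 3; the one in [0, 3) is 24 mod 3 = 0.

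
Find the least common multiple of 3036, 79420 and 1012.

3036 = 2² · 3 · 11 · 23; 79420 = 2² · 5 · 11 · 19²; 1012 = 2² · 11 · 23
lcm takes max exponent of each prime: 2² · 3 · 5 · 11 · 19² · 23 = 5479980

5479980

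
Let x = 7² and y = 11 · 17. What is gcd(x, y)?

min exponent per shared prime: (none) = 1

1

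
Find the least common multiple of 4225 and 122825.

20757425

gcd first: 122825 = 29·4225 + 300; 4225 = 14·300 + 25; 300 = 12·25 + 0 → gcd = 25
lcm = 4225·122825/gcd = 518935625/25 = 20757425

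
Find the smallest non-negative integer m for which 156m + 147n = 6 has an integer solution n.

Reduce mod 147: 156m ≡ 6 (mod 147). With g = gcd(156, 147) = 3 dividing 6, divide through: 52m ≡ 2 (mod 49).
Since gcd(52, 49) = 1, m ≡ 2·(52)⁻¹ ≡ 17 (mod 49). Smallest non-negative: 17.

17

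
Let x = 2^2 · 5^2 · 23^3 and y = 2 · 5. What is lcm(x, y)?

max exponent per prime: 2^2 · 5^2 · 23^3 = 1216700

1216700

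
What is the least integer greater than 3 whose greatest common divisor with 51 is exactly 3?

6

51 = 3·17. Any t with gcd(t, 51) = 3 is a multiple of 3, say 3s, with s coprime to 17.
Need s > 3/3, so s ≥ 2. First s ≥ 2 with gcd(s, 17) = 1 is s = 2. Thus t = 3·2 = 6.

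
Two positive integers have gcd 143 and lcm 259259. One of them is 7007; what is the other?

Using pq = gcd(p,q)·lcm(p,q) = 143·259259 = 37074037, we get q = 37074037/7007 = 5291.

5291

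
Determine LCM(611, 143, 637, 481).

611 = 13 · 47; 143 = 11 · 13; 637 = 7² · 13; 481 = 13 · 37
lcm takes max exponent of each prime: 7² · 11 · 13 · 37 · 47 = 12185173

12185173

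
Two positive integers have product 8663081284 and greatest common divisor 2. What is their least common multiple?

4331540642

gcd·lcm = product, so lcm = 8663081284/2 = 4331540642.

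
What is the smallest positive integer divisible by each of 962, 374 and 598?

4137562

962 = 2 · 13 · 37; 374 = 2 · 11 · 17; 598 = 2 · 13 · 23
lcm takes max exponent of each prime: 2 · 11 · 13 · 17 · 23 · 37 = 4137562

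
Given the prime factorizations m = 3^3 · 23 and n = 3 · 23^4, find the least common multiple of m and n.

max exponent per prime: 3^3 · 23^4 = 7555707

7555707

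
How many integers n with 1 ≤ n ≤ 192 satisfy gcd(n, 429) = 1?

Prime factors of 429: 3, 11, 13. Count integers ≤ 192 divisible by none of them.
By inclusion–exclusion: 192 − ⌊192/3⌋ − ⌊192/11⌋ − ⌊192/13⌋ + ⌊192/33⌋ + ⌊192/39⌋ + ⌊192/143⌋ − ⌊192/429⌋ = 107.

107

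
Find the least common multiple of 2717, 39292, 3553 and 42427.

1762756996

2717 = 11 · 13 · 19; 39292 = 2² · 11 · 19 · 47; 3553 = 11 · 17 · 19; 42427 = 7 · 11 · 19 · 29
lcm takes max exponent of each prime: 2² · 7 · 11 · 13 · 17 · 19 · 29 · 47 = 1762756996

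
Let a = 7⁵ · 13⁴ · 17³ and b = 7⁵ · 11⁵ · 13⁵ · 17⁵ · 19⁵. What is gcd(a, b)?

2358361483751

min exponent per shared prime: 7⁵ · 13⁴ · 17³ = 2358361483751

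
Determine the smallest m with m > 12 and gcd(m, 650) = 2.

gcd(m, 650) = 2 forces 2 | m; write m = 2s. Then gcd(2s, 2·325) = 2·gcd(s, 325), so need gcd(s, 325) = 1.
2s > 12 gives s ≥ 7. The least s ≥ 7 coprime to 325 is 7, so m = 2·7 = 14.

14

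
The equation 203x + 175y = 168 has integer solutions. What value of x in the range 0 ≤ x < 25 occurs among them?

gcd(203, 175) = 7 (Euclid: 203 = 1·175 + 28; 175 = 6·28 + 7; 28 = 4·7 + 0), and 7 | 168.
Extended Euclid: 203·(-6) + 175·(7) = 7. Scale by 24: x₀ = -144.
General solution x = x₀ + 25t; reducing mod 25 gives x = 6 (and y = -6).

6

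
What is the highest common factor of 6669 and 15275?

13

Euclid: 15275 = 2·6669 + 1937; 6669 = 3·1937 + 858; 1937 = 2·858 + 221; 858 = 3·221 + 195; 221 = 1·195 + 26; 195 = 7·26 + 13; 26 = 2·13 + 0. Last nonzero remainder: 13.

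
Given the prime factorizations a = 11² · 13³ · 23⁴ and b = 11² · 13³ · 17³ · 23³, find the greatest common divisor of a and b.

3234438779

min exponent per shared prime: 11² · 13³ · 23³ = 3234438779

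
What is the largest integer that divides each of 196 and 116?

4

196 = 2² · 7²
116 = 2² · 29
Common: 2² = 4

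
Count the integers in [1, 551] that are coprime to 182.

182 = 2·7·13. Inclusion–exclusion on these primes:
551 − ⌊551/2⌋ − ⌊551/7⌋ − ⌊551/13⌋ + ⌊551/14⌋ + ⌊551/26⌋ + ⌊551/91⌋ − ⌊551/182⌋ = 219

219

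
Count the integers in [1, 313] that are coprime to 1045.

216

1045 = 5·11·19. Inclusion–exclusion on these primes:
313 − ⌊313/5⌋ − ⌊313/11⌋ − ⌊313/19⌋ + ⌊313/55⌋ + ⌊313/95⌋ + ⌊313/209⌋ − ⌊313/1045⌋ = 216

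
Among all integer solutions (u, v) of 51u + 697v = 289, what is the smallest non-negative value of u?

33

gcd(51, 697) = 17 (Euclid: 697 = 13·51 + 34; 51 = 1·34 + 17; 34 = 2·17 + 0), and 17 | 289.
Extended Euclid: 51·(14) + 697·(-1) = 17. Scale by 17: u₀ = 238.
General solution u = u₀ + 41t; reducing mod 41 gives u = 33 (and v = -2).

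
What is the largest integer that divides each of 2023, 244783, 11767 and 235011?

2023 = 7 · 17²; 244783 = 7 · 11² · 17²; 11767 = 7 · 41²; 235011 = 3 · 7 · 19² · 31
gcd takes min exponent of each prime: 7 = 7

7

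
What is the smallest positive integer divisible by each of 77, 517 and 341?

112189

77 = 7 · 11; 517 = 11 · 47; 341 = 11 · 31
lcm takes max exponent of each prime: 7 · 11 · 31 · 47 = 112189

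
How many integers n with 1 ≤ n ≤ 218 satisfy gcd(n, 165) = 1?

165 = 3·5·11. Inclusion–exclusion on these primes:
218 − ⌊218/3⌋ − ⌊218/5⌋ − ⌊218/11⌋ + ⌊218/15⌋ + ⌊218/33⌋ + ⌊218/55⌋ − ⌊218/165⌋ = 106

106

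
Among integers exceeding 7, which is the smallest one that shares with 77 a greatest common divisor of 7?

Multiples of 7 above 7: 7·2, 7·3, … . Need the cofactor coprime to 77/7 = 11.
Checking s = 2, 3, … the first with gcd(s, 11) = 1 is s = 2, giving 14.

14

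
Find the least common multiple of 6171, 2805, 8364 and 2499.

247950780

6171 = 3 · 11² · 17; 2805 = 3 · 5 · 11 · 17; 8364 = 2² · 3 · 17 · 41; 2499 = 3 · 7² · 17
lcm takes max exponent of each prime: 2² · 3 · 5 · 7² · 11² · 17 · 41 = 247950780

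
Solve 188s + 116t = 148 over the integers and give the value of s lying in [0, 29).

Euclid: 188 = 1·116 + 72; 116 = 1·72 + 44; 72 = 1·44 + 28; 44 = 1·28 + 16; 28 = 1·16 + 12; 16 = 1·12 + 4; 12 = 3·4 + 0 → gcd = 4; 148 = 4·37.
Back-substitution yields 188·(-8) + 116·(13) = 4, so one solution is s = -8·37 = -296, t = 13·37 = 481.
Solutions in s differ by 116/4 = 29; the one in [0, 29) is -296 mod 29 = 23.

23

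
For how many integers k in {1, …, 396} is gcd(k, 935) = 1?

Prime factors of 935: 5, 11, 17. Count integers ≤ 396 divisible by none of them.
By inclusion–exclusion: 396 − ⌊396/5⌋ − ⌊396/11⌋ − ⌊396/17⌋ + ⌊396/55⌋ + ⌊396/85⌋ + ⌊396/187⌋ − ⌊396/935⌋ = 271.

271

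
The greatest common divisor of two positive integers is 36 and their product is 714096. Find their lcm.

19836

For any two positive integers, gcd × lcm equals their product. Hence lcm = 714096 / 36 = 19836.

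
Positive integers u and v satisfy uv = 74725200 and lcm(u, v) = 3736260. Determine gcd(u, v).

20

From gcd × lcm = uv: gcd = 74725200 / 3736260 = 20.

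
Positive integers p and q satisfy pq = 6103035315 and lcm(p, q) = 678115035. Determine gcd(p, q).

9

From gcd × lcm = pq: gcd = 6103035315 / 678115035 = 9.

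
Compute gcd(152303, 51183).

1

Euclid: 152303 = 2·51183 + 49937; 51183 = 1·49937 + 1246; 49937 = 40·1246 + 97; 1246 = 12·97 + 82; 97 = 1·82 + 15; 82 = 5·15 + 7; 15 = 2·7 + 1; 7 = 7·1 + 0. Last nonzero remainder: 1.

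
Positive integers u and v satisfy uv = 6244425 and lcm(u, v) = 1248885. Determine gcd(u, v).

5

gcd·lcm = product, so gcd = 6244425/1248885 = 5.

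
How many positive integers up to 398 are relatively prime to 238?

161

238 = 2·7·17. Inclusion–exclusion on these primes:
398 − ⌊398/2⌋ − ⌊398/7⌋ − ⌊398/17⌋ + ⌊398/14⌋ + ⌊398/34⌋ + ⌊398/119⌋ − ⌊398/238⌋ = 161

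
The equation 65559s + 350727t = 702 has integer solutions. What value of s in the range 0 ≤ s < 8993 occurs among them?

5414

gcd(65559, 350727) = 39 (Euclid: 350727 = 5·65559 + 22932; 65559 = 2·22932 + 19695; 22932 = 1·19695 + 3237; 19695 = 6·3237 + 273; 3237 = 11·273 + 234; 273 = 1·234 + 39; 234 = 6·39 + 0), and 39 | 702.
Extended Euclid: 65559·(1300) + 350727·(-243) = 39. Scale by 18: s₀ = 23400.
General solution s = s₀ + 8993k; reducing mod 8993 gives s = 5414 (and t = -1012).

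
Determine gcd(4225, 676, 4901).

169

gcd(4225, 676): 4225 = 6·676 + 169; 676 = 4·169 + 0 → 169
gcd(169, 4901): 4901 = 29·169 + 0 → 169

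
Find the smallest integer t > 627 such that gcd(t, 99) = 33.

660

gcd(t, 99) = 33 forces 33 | t; write t = 33s. Then gcd(33s, 33·3) = 33·gcd(s, 3), so need gcd(s, 3) = 1.
33s > 627 gives s ≥ 20. The least s ≥ 20 coprime to 3 is 20, so t = 33·20 = 660.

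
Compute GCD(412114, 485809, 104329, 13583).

289

412114 = 2 · 17² · 23 · 31; 485809 = 17² · 41²; 104329 = 17² · 19²; 13583 = 17² · 47
gcd takes min exponent of each prime: 17² = 289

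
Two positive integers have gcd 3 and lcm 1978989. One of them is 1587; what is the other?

3741

p·q = gcd·lcm = 3·1978989 = 5936967, so q = 5936967/1587 = 3741.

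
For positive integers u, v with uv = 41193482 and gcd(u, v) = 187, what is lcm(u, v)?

220286

For any two positive integers, gcd × lcm equals their product. Hence lcm = 41193482 / 187 = 220286.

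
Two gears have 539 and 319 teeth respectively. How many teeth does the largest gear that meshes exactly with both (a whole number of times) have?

539 = 7² · 11
319 = 11 · 29
Common: 11 = 11

11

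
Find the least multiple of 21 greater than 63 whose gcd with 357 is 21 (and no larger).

gcd(t, 357) = 21 forces 21 | t; write t = 21s. Then gcd(21s, 21·17) = 21·gcd(s, 17), so need gcd(s, 17) = 1.
21s > 63 gives s ≥ 4. The least s ≥ 4 coprime to 17 is 4, so t = 21·4 = 84.

84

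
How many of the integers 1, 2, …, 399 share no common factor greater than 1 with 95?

303

95 = 5·19. Inclusion–exclusion on these primes:
399 − ⌊399/5⌋ − ⌊399/19⌋ + ⌊399/95⌋ = 303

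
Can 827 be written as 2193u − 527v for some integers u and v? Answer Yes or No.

No

gcd(2193, 527): 2193 = 4·527 + 85; 527 = 6·85 + 17; 85 = 5·17 + 0 → 17
17 does not divide 827, so a solution does not exist.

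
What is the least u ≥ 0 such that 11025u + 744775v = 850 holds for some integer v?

Reduce mod 744775: 11025u ≡ 850 (mod 744775). With g = gcd(11025, 744775) = 25 dividing 850, divide through: 441u ≡ 34 (mod 29791).
Since gcd(441, 29791) = 1, u ≡ 34·(441)⁻¹ ≡ 5607 (mod 29791). Smallest non-negative: 5607.

5607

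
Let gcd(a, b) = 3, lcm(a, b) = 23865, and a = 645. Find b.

Using ab = gcd(a,b)·lcm(a,b) = 3·23865 = 71595, we get b = 71595/645 = 111.

111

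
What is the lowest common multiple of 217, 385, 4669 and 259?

217 = 7 · 31; 385 = 5 · 7 · 11; 4669 = 7 · 23 · 29; 259 = 7 · 37
lcm takes max exponent of each prime: 5 · 7 · 11 · 23 · 29 · 31 · 37 = 294543865

294543865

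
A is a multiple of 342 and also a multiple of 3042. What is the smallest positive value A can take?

342 = 2 · 3² · 19; 3042 = 2 · 3² · 13²
max exponents: 2 · 3² · 13² · 19 = 57798

57798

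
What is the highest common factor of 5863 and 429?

143

Euclid: 5863 = 13·429 + 286; 429 = 1·286 + 143; 286 = 2·143 + 0. Last nonzero remainder: 143.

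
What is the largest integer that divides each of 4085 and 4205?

5

Euclid: 4205 = 1·4085 + 120; 4085 = 34·120 + 5; 120 = 24·5 + 0. Last nonzero remainder: 5.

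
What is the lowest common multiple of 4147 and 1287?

gcd first: 4147 = 3·1287 + 286; 1287 = 4·286 + 143; 286 = 2·143 + 0 → gcd = 143
lcm = 4147·1287/gcd = 5337189/143 = 37323

37323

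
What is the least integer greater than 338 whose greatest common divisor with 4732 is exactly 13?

351

gcd(t, 4732) = 13 forces 13 | t; write t = 13s. Then gcd(13s, 13·364) = 13·gcd(s, 364), so need gcd(s, 364) = 1.
13s > 338 gives s ≥ 27. The least s ≥ 27 coprime to 364 is 27, so t = 13·27 = 351.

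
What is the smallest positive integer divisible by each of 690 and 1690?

gcd first: 1690 = 2·690 + 310; 690 = 2·310 + 70; 310 = 4·70 + 30; 70 = 2·30 + 10; 30 = 3·10 + 0 → gcd = 10
lcm = 690·1690/gcd = 1166100/10 = 116610

116610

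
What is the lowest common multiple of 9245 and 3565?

6591685

gcd first: 9245 = 2·3565 + 2115; 3565 = 1·2115 + 1450; 2115 = 1·1450 + 665; 1450 = 2·665 + 120; 665 = 5·120 + 65; 120 = 1·65 + 55; 65 = 1·55 + 10; 55 = 5·10 + 5; 10 = 2·5 + 0 → gcd = 5
lcm = 9245·3565/gcd = 32958425/5 = 6591685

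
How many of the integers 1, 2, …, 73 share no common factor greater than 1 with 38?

38 = 2·19. Inclusion–exclusion on these primes:
73 − ⌊73/2⌋ − ⌊73/19⌋ + ⌊73/38⌋ = 35

35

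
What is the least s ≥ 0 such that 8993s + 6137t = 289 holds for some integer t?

Reduce mod 6137: 8993s ≡ 289 (mod 6137). With g = gcd(8993, 6137) = 17 dividing 289, divide through: 529s ≡ 17 (mod 361).
Since gcd(529, 361) = 1, s ≡ 17·(529)⁻¹ ≡ 273 (mod 361). Smallest non-negative: 273.

273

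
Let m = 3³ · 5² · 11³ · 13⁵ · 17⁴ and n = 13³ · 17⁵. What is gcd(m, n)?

min exponent per shared prime: 13³ · 17⁴ = 183495637

183495637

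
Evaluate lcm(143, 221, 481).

89947

143 = 11 · 13; 221 = 13 · 17; 481 = 13 · 37
lcm takes max exponent of each prime: 11 · 13 · 17 · 37 = 89947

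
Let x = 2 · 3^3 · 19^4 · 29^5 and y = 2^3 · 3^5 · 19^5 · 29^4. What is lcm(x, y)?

98731163465947944

max exponent per prime: 2^3 · 3^5 · 19^5 · 29^5 = 98731163465947944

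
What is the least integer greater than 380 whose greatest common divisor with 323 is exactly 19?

Multiples of 19 above 380: 19·21, 19·22, … . Need the cofactor coprime to 323/19 = 17.
Checking s = 21, 22, … the first with gcd(s, 17) = 1 is s = 21, giving 399.

399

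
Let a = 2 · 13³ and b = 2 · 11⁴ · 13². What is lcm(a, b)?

max exponent per prime: 2 · 11⁴ · 13³ = 64332554

64332554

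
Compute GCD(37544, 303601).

361

37544 = 2³ · 13 · 19²
303601 = 19² · 29²
Common: 19² = 361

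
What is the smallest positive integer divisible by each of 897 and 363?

108537

gcd first: 897 = 2·363 + 171; 363 = 2·171 + 21; 171 = 8·21 + 3; 21 = 7·3 + 0 → gcd = 3
lcm = 897·363/gcd = 325611/3 = 108537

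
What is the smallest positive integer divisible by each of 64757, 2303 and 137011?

417003802369

64757 = 7 · 11 · 29²; 2303 = 7² · 47; 137011 = 7 · 23² · 37
lcm takes max exponent of each prime: 7² · 11 · 23² · 29² · 37 · 47 = 417003802369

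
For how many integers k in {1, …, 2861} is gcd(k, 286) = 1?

1201

Prime factors of 286: 2, 11, 13. Count integers ≤ 2861 divisible by none of them.
By inclusion–exclusion: 2861 − ⌊2861/2⌋ − ⌊2861/11⌋ − ⌊2861/13⌋ + ⌊2861/22⌋ + ⌊2861/26⌋ + ⌊2861/143⌋ − ⌊2861/286⌋ = 1201.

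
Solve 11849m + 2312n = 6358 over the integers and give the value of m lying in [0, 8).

Reduce mod 2312: 11849m ≡ 6358 (mod 2312). With g = gcd(11849, 2312) = 289 dividing 6358, divide through: 41m ≡ 22 (mod 8).
Since gcd(41, 8) = 1, m ≡ 22·(41)⁻¹ ≡ 6 (mod 8). Smallest non-negative: 6.

6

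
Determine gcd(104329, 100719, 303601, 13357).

361

104329 = 17² · 19²; 100719 = 3² · 19² · 31; 303601 = 19² · 29²; 13357 = 19² · 37
gcd takes min exponent of each prime: 19² = 361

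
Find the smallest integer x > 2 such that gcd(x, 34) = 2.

Multiples of 2 above 2: 2·2, 2·3, … . Need the cofactor coprime to 34/2 = 17.
Checking s = 2, 3, … the first with gcd(s, 17) = 1 is s = 2, giving 4.

4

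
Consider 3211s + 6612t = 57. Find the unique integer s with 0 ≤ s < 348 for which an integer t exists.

Euclid: 6612 = 2·3211 + 190; 3211 = 16·190 + 171; 190 = 1·171 + 19; 171 = 9·19 + 0 → gcd = 19; 57 = 19·3.
Back-substitution yields 3211·(-35) + 6612·(17) = 19, so one solution is s = -35·3 = -105, t = 17·3 = 51.
Solutions in s differ by 6612/19 = 348; the one in [0, 348) is -105 mod 348 = 243.

243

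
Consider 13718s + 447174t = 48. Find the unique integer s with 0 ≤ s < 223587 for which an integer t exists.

gcd(13718, 447174) = 2 (Euclid: 447174 = 32·13718 + 8198; 13718 = 1·8198 + 5520; 8198 = 1·5520 + 2678; 5520 = 2·2678 + 164; 2678 = 16·164 + 54; 164 = 3·54 + 2; 54 = 27·2 + 0), and 2 | 48.
Extended Euclid: 13718·(8182) + 447174·(-251) = 2. Scale by 24: s₀ = 196368.
General solution s = s₀ + 223587k; reducing mod 223587 gives s = 196368 (and t = -6024).

196368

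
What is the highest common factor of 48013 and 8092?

7

Euclid: 48013 = 5·8092 + 7553; 8092 = 1·7553 + 539; 7553 = 14·539 + 7; 539 = 77·7 + 0. Last nonzero remainder: 7.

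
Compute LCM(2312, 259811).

2312 = 2³ · 17²; 259811 = 17² · 29 · 31
max exponents: 2³ · 17² · 29 · 31 = 2078488

2078488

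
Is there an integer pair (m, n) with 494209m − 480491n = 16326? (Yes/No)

No

By Bézout, 494209m − 480491n = 16326 has integer solutions iff gcd(494209, 480491) | 16326.
Euclid: 494209 = 1·480491 + 13718; 480491 = 35·13718 + 361; 13718 = 38·361 + 0. gcd = 361; 16326 mod 361 = 81. No.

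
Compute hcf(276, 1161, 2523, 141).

276 = 2² · 3 · 23; 1161 = 3³ · 43; 2523 = 3 · 29²; 141 = 3 · 47
gcd takes min exponent of each prime: 3 = 3

3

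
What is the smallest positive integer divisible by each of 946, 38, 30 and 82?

946 = 2 · 11 · 43; 38 = 2 · 19; 30 = 2 · 3 · 5; 82 = 2 · 41
lcm takes max exponent of each prime: 2 · 3 · 5 · 11 · 19 · 41 · 43 = 11054010

11054010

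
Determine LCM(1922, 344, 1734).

286616328

1922 = 2 · 31²; 344 = 2³ · 43; 1734 = 2 · 3 · 17²
lcm takes max exponent of each prime: 2³ · 3 · 17² · 31² · 43 = 286616328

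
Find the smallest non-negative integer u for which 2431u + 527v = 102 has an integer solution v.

15

gcd(2431, 527) = 17 (Euclid: 2431 = 4·527 + 323; 527 = 1·323 + 204; 323 = 1·204 + 119; 204 = 1·119 + 85; 119 = 1·85 + 34; 85 = 2·34 + 17; 34 = 2·17 + 0), and 17 | 102.
Extended Euclid: 2431·(-13) + 527·(60) = 17. Scale by 6: u₀ = -78.
General solution u = u₀ + 31t; reducing mod 31 gives u = 15 (and v = -69).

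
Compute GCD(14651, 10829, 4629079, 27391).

gcd(14651, 10829): 14651 = 1·10829 + 3822; 10829 = 2·3822 + 3185; 3822 = 1·3185 + 637; 3185 = 5·637 + 0 → 637
gcd(637, 4629079): 4629079 = 7267·637 + 0 → 637
gcd(637, 27391): 27391 = 43·637 + 0 → 637

637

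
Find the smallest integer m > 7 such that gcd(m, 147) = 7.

Multiples of 7 above 7: 7·2, 7·3, … . Need the cofactor coprime to 147/7 = 21.
Checking s = 2, 3, … the first with gcd(s, 21) = 1 is s = 2, giving 14.

14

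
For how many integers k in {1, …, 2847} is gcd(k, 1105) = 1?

1978

1105 = 5·13·17. Inclusion–exclusion on these primes:
2847 − ⌊2847/5⌋ − ⌊2847/13⌋ − ⌊2847/17⌋ + ⌊2847/65⌋ + ⌊2847/85⌋ + ⌊2847/221⌋ − ⌊2847/1105⌋ = 1978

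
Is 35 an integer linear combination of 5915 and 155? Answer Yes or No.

Yes

By Bézout, 5915x + 155y = 35 has integer solutions iff gcd(5915, 155) | 35.
Euclid: 5915 = 38·155 + 25; 155 = 6·25 + 5; 25 = 5·5 + 0. gcd = 5; 35 mod 5 = 0. Yes.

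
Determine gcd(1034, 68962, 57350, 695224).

2

gcd(1034, 68962): 68962 = 66·1034 + 718; 1034 = 1·718 + 316; 718 = 2·316 + 86; 316 = 3·86 + 58; 86 = 1·58 + 28; 58 = 2·28 + 2; 28 = 14·2 + 0 → 2
gcd(2, 57350): 57350 = 28675·2 + 0 → 2
gcd(2, 695224): 695224 = 347612·2 + 0 → 2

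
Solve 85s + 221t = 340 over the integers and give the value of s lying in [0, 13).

Reduce mod 221: 85s ≡ 340 (mod 221). With g = gcd(85, 221) = 17 dividing 340, divide through: 5s ≡ 20 (mod 13).
Since gcd(5, 13) = 1, s ≡ 20·(5)⁻¹ ≡ 4 (mod 13). Smallest non-negative: 4.

4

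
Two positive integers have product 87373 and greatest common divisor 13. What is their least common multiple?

Since gcd(p,q)·lcm(p,q) = pq, lcm = 87373/13 = 6721.

6721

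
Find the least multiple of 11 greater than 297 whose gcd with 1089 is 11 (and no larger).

gcd(t, 1089) = 11 forces 11 | t; write t = 11s. Then gcd(11s, 11·99) = 11·gcd(s, 99), so need gcd(s, 99) = 1.
11s > 297 gives s ≥ 28. The least s ≥ 28 coprime to 99 is 28, so t = 11·28 = 308.

308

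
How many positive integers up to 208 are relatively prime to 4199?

4199 = 13·17·19. Inclusion–exclusion on these primes:
208 − ⌊208/13⌋ − ⌊208/17⌋ − ⌊208/19⌋ + ⌊208/221⌋ + ⌊208/247⌋ + ⌊208/323⌋ − ⌊208/4199⌋ = 170

170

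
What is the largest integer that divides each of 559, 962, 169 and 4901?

559 = 13 · 43; 962 = 2 · 13 · 37; 169 = 13²; 4901 = 13² · 29
gcd takes min exponent of each prime: 13 = 13

13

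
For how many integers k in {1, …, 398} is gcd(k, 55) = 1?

55 = 5·11. Inclusion–exclusion on these primes:
398 − ⌊398/5⌋ − ⌊398/11⌋ + ⌊398/55⌋ = 290

290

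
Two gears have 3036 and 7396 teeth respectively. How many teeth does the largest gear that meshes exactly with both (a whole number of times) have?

4

Euclid: 7396 = 2·3036 + 1324; 3036 = 2·1324 + 388; 1324 = 3·388 + 160; 388 = 2·160 + 68; 160 = 2·68 + 24; 68 = 2·24 + 20; 24 = 1·20 + 4; 20 = 5·4 + 0. Last nonzero remainder: 4.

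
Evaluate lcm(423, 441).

20727

423 = 3² · 47; 441 = 3² · 7²
max exponents: 3² · 7² · 47 = 20727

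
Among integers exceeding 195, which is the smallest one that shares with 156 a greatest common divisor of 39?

273

gcd(k, 156) = 39 forces 39 | k; write k = 39s. Then gcd(39s, 39·4) = 39·gcd(s, 4), so need gcd(s, 4) = 1.
39s > 195 gives s ≥ 6. The least s ≥ 6 coprime to 4 is 7, so k = 39·7 = 273.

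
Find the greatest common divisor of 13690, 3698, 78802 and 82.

13690 = 2 · 5 · 37²; 3698 = 2 · 43²; 78802 = 2 · 31² · 41; 82 = 2 · 41
gcd takes min exponent of each prime: 2 = 2

2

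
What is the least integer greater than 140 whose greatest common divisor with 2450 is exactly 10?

2450 = 10·245. Any x with gcd(x, 2450) = 10 is a multiple of 10, say 10s, with s coprime to 245.
Need s > 140/10, so s ≥ 15. First s ≥ 15 with gcd(s, 245) = 1 is s = 16. Thus x = 10·16 = 160.

160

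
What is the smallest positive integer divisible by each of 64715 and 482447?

4460222515

64715 = 5 · 7 · 43²; 482447 = 7 · 41³
max exponents: 5 · 7 · 41³ · 43² = 4460222515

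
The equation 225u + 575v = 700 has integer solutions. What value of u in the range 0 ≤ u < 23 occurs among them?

21

Euclid: 575 = 2·225 + 125; 225 = 1·125 + 100; 125 = 1·100 + 25; 100 = 4·25 + 0 → gcd = 25; 700 = 25·28.
Back-substitution yields 225·(-5) + 575·(2) = 25, so one solution is u = -5·28 = -140, v = 2·28 = 56.
Solutions in u differ by 575/25 = 23; the one in [0, 23) is -140 mod 23 = 21.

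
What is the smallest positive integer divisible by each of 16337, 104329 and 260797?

16337 = 17 · 31²; 104329 = 17² · 19²; 260797 = 17 · 23² · 29
lcm takes max exponent of each prime: 17² · 19² · 23² · 29 · 31² = 1538091252629

1538091252629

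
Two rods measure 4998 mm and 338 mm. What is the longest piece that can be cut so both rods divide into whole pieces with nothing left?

2

4998 = 2 · 3 · 7² · 17
338 = 2 · 13²
Common: 2 = 2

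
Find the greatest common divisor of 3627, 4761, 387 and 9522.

9

3627 = 3² · 13 · 31; 4761 = 3² · 23²; 387 = 3² · 43; 9522 = 2 · 3² · 23²
gcd takes min exponent of each prime: 3² = 9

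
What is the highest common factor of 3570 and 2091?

Euclid: 3570 = 1·2091 + 1479; 2091 = 1·1479 + 612; 1479 = 2·612 + 255; 612 = 2·255 + 102; 255 = 2·102 + 51; 102 = 2·51 + 0. Last nonzero remainder: 51.

51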